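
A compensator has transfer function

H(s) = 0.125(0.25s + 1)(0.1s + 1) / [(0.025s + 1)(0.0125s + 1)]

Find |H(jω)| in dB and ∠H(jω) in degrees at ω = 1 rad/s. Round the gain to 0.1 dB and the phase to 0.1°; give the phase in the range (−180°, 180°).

At ω = 1 rad/s:
zero (1 + j1·0.25) = 1 + j0.25 → |·| ≈ 1.0308, ∠ ≈ 14.04°
zero (1 + j1·0.1) = 1 + j0.1 → |·| ≈ 1.005, ∠ ≈ 5.71°
pole (1 + j1·0.025) = 1 + j0.025 → |·| ≈ 1.0003, ∠ ≈ 1.43°
pole (1 + j1·0.0125) = 1 + j0.0125 → |·| ≈ 1.0001, ∠ ≈ 0.72°
|H| = 0.125 · 1.0308 · 1.005 / (1.0003 · 1.0001) ≈ 0.12944
Gain = 20 log₁₀(0.12944) ≈ -17.76 dB
∠H = (14.04° + 5.71°) − (1.43° + 0.72°) = 17.60°

-17.8 dB, 17.6°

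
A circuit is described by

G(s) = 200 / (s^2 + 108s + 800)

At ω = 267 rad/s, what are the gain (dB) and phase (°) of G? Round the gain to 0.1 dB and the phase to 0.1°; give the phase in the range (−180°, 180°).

-51.6 dB, -157.8°

Substitute s = j267:
Numerator: 200 = 200 + j0
Denominator: (j267)^2 + 108(j267) + 800 = -70489 + j28836
|N| = √(200² + 0²) ≈ 200, ∠N ≈ 0.00°
|D| = √(70489² + 28836²) ≈ 76159, ∠D ≈ 157.75°
|G| = 200 / 76159 ≈ 0.0026261
Gain = 20 log₁₀(0.0026261) ≈ -51.61 dB
∠G = 0.00° − 157.75° = -157.75°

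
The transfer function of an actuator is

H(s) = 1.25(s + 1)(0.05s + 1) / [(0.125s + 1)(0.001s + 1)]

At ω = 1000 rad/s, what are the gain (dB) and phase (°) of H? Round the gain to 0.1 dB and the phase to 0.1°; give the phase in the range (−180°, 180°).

51.0 dB, 44.3°

At ω = 1000 rad/s:
zero (1 + j1000·1) = 1 + j1000 → |·| ≈ 1000, ∠ ≈ 89.94°
zero (1 + j1000·0.05) = 1 + j50 → |·| ≈ 50.01, ∠ ≈ 88.85°
pole (1 + j1000·0.125) = 1 + j125 → |·| ≈ 125, ∠ ≈ 89.54°
pole (1 + j1000·0.001) = 1 + j1 → |·| ≈ 1.4142, ∠ ≈ 45.00°
|H| = 1.25 · 1000 · 50.01 / (125 · 1.4142) ≈ 353.63
Gain = 20 log₁₀(353.63) ≈ 50.97 dB
∠H = (89.94° + 88.85°) − (89.54° + 45.00°) = 44.25°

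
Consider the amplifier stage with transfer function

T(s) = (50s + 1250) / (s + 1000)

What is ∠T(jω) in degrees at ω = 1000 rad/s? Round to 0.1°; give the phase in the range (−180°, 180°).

Substitute s = j1000:
Numerator: 50(j1000) + 1250 = 1250 + j50000
Denominator: (j1000) + 1000 = 1000 + j1000
|N| = √(1250² + 50000²) ≈ 50016, ∠N ≈ 88.57°
|D| = √(1000² + 1000²) ≈ 1414.2, ∠D ≈ 45.00°
∠T = 88.57° − 45.00° = 43.57°

43.6°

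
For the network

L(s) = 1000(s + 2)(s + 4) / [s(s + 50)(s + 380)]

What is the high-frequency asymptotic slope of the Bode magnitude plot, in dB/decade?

Each pole contributes −20 dB/decade at high frequency; each zero contributes +20 dB/decade.
Net: 2 zero(s) − 3 pole(s) → -20 dB/decade.

-20 dB/decade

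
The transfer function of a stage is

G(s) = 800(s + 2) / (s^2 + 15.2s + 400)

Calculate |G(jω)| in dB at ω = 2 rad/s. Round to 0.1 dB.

15.1 dB

At s = jω = j2:
zero (s+2): 2 + j2 → |·| = √(2²+2²) = √8 ≈ 2.8284, ∠ = arctan(2/2) ≈ 45.00°
quadratic: (j2)² + 15.2·j2 + 400 = 396 + j30.4 → |·| ≈ 397.17, ∠ ≈ 4.39°
|G| = 800 · 2.8284 / 397.17 ≈ 5.6971
Gain = 20 log₁₀(5.6971) ≈ 15.11 dB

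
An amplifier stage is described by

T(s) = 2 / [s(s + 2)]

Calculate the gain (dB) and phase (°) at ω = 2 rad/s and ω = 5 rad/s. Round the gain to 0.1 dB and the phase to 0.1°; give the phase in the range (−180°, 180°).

At s = jω = j2:
pole (s+2): 2 + j2 → |·| = √(2²+2²) = √8 ≈ 2.8284, ∠ = arctan(2/2) ≈ 45.00°
pole at origin: |s| = 2, ∠ = 90.00° (in denominator)
|T| = 2 / 5.6568 ≈ 0.35356
Gain = 20 log₁₀(0.35356) ≈ -9.03 dB
∠T = 0.00° − 135.00° = -135.00°

At s = jω = j5:
pole (s+2): 2 + j5 → |·| = √(2²+5²) = √29 ≈ 5.3852, ∠ = arctan(5/2) ≈ 68.20°
pole at origin: |s| = 5, ∠ = 90.00° (in denominator)
|T| = 2 / 26.926 ≈ 0.074278
Gain = 20 log₁₀(0.074278) ≈ -22.58 dB
∠T = 0.00° − 158.20° = -158.20°

ω = 2: -9.0 dB, -135.0°; ω = 5: -22.6 dB, -158.2°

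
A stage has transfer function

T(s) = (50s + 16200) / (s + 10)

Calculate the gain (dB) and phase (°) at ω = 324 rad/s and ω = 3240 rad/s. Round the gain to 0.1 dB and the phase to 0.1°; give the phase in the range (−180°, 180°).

ω = 324: 37.0 dB, -43.2°; ω = 3240: 34.0 dB, -5.5°

Substitute s = j324:
Numerator: 50(j324) + 16200 = 16200 + j16200
Denominator: (j324) + 10 = 10 + j324
|N| = √(16200² + 16200²) ≈ 22910, ∠N ≈ 45.00°
|D| = √(10² + 324²) ≈ 324.15, ∠D ≈ 88.23°
|T| = 22910 / 324.15 ≈ 70.677
Gain = 20 log₁₀(70.677) ≈ 36.99 dB
∠T = 45.00° − 88.23° = -43.23°

Substitute s = j3240:
Numerator: 50(j3240) + 16200 = 16200 + j162000
Denominator: (j3240) + 10 = 10 + j3240
|N| = √(16200² + 162000²) ≈ 1.6281e+05, ∠N ≈ 84.29°
|D| = √(10² + 3240²) ≈ 3240, ∠D ≈ 89.82°
|T| = 1.6281e+05 / 3240 ≈ 50.25
Gain = 20 log₁₀(50.25) ≈ 34.02 dB
∠T = 84.29° − 89.82° = -5.53°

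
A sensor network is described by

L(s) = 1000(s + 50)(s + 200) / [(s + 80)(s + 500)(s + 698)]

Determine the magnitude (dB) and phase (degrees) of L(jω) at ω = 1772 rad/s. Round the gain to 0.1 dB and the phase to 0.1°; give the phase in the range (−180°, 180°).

-5.9 dB, -58.2°

At s = jω = j1772:
zero (s+50): 50 + j1772 → |·| = √(50²+1772²) = √3142484 ≈ 1772.7, ∠ = arctan(1772/50) ≈ 88.38°
zero (s+200): 200 + j1772 → |·| = √(200²+1772²) = √3179984 ≈ 1783.3, ∠ = arctan(1772/200) ≈ 83.56°
pole (s+80): 80 + j1772 → |·| = √(80²+1772²) = √3146384 ≈ 1773.8, ∠ = arctan(1772/80) ≈ 87.42°
pole (s+500): 500 + j1772 → |·| = √(500²+1772²) = √3389984 ≈ 1841.2, ∠ = arctan(1772/500) ≈ 74.24°
pole (s+698): 698 + j1772 → |·| = √(698²+1772²) = √3627188 ≈ 1904.5, ∠ = arctan(1772/698) ≈ 68.50°
|L| = 1000 · 3.1613e+06 / 6.2199e+09 ≈ 0.50826
Gain = 20 log₁₀(0.50826) ≈ -5.88 dB
∠L = 171.94° − 230.16° = -58.22°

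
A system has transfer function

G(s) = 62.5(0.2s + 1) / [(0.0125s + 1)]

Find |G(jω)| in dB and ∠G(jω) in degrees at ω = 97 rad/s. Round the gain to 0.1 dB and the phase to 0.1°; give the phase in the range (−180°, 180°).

At ω = 97 rad/s:
zero (1 + j97·0.2) = 1 + j19.4 → |·| ≈ 19.426, ∠ ≈ 87.05°
pole (1 + j97·0.0125) = 1 + j1.2125 → |·| ≈ 1.5717, ∠ ≈ 50.49°
|G| = 62.5 · 19.426 / (1.5717) ≈ 772.49
Gain = 20 log₁₀(772.49) ≈ 57.76 dB
∠G = (87.05°) − (50.49°) = 36.56°

57.8 dB, 36.6°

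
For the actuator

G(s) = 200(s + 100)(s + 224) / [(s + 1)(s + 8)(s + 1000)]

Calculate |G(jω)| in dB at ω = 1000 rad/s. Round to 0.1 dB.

-16.7 dB

At s = jω = j1000:
zero (s+100): 100 + j1000 → |·| = √(100²+1000²) = √1010000 ≈ 1005, ∠ = arctan(1000/100) ≈ 84.29°
zero (s+224): 224 + j1000 → |·| = √(224²+1000²) = √1050176 ≈ 1024.8, ∠ = arctan(1000/224) ≈ 77.37°
pole (s+1): 1 + j1000 → |·| = √(1²+1000²) = √1000001 ≈ 1000, ∠ = arctan(1000/1) ≈ 89.94°
pole (s+8): 8 + j1000 → |·| = √(8²+1000²) = √1000064 ≈ 1000, ∠ = arctan(1000/8) ≈ 89.54°
pole (s+1000): 1000 + j1000 → |·| = √(1000²+1000²) = √2000000 ≈ 1414.2, ∠ = arctan(1000/1000) ≈ 45.00°
|G| = 200 · 1.0299e+06 / 1.4142e+09 ≈ 0.14565
Gain = 20 log₁₀(0.14565) ≈ -16.73 dB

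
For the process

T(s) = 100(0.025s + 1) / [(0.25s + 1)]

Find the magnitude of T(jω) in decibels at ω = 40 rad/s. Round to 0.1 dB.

23.0 dB

At ω = 40 rad/s:
zero (1 + j40·0.025) = 1 + j1 → |·| ≈ 1.4142, ∠ ≈ 45.00°
pole (1 + j40·0.25) = 1 + j10 → |·| ≈ 10.05, ∠ ≈ 84.29°
|T| = 100 · 1.4142 / (10.05) ≈ 14.072
Gain = 20 log₁₀(14.072) ≈ 22.97 dB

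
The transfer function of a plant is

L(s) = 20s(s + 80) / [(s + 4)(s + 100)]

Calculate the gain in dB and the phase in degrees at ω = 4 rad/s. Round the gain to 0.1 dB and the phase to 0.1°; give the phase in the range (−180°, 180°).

21.1 dB, 45.6°

At s = jω = j4:
zero (s+80): 80 + j4 → |·| = √(80²+4²) = √6416 ≈ 80.1, ∠ = arctan(4/80) ≈ 2.86°
zero at origin: s = j4 → |·| = 4, ∠ = 90.00°
pole (s+4): 4 + j4 → |·| = √(4²+4²) = √32 ≈ 5.6569, ∠ = arctan(4/4) ≈ 45.00°
pole (s+100): 100 + j4 → |·| = √(100²+4²) = √10016 ≈ 100.08, ∠ = arctan(4/100) ≈ 2.29°
|L| = 20 · 320.4 / 566.14 ≈ 11.319
Gain = 20 log₁₀(11.319) ≈ 21.08 dB
∠L = 92.86° − 47.29° = 45.57°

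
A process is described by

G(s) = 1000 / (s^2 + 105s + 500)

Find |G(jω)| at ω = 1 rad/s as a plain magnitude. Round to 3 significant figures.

1.96

Substitute s = j1:
Numerator: 1000 = 1000 + j0
Denominator: (j1)^2 + 105(j1) + 500 = 499 + j105
|N| = √(1000² + 0²) ≈ 1000, ∠N ≈ 0.00°
|D| = √(499² + 105²) ≈ 509.93, ∠D ≈ 11.88°
|G| = 1000 / 509.93 ≈ 1.9611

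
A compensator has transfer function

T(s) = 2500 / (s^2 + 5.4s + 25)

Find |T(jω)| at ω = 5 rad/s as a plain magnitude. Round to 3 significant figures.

At s = jω = j5:
quadratic: (j5)² + 5.4·j5 + 25 = 0 + j27 → |·| ≈ 27, ∠ ≈ 90.00°
|T| = 2500 / 27 ≈ 92.593

92.6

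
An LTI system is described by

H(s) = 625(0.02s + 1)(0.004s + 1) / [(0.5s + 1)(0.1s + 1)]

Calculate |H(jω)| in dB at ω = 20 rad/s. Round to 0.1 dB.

29.6 dB

At ω = 20 rad/s:
zero (1 + j20·0.02) = 1 + j0.4 → |·| ≈ 1.077, ∠ ≈ 21.80°
zero (1 + j20·0.004) = 1 + j0.08 → |·| ≈ 1.0032, ∠ ≈ 4.57°
pole (1 + j20·0.5) = 1 + j10 → |·| ≈ 10.05, ∠ ≈ 84.29°
pole (1 + j20·0.1) = 1 + j2 → |·| ≈ 2.2361, ∠ ≈ 63.43°
|H| = 625 · 1.077 · 1.0032 / (10.05 · 2.2361) ≈ 30.049
Gain = 20 log₁₀(30.049) ≈ 29.56 dB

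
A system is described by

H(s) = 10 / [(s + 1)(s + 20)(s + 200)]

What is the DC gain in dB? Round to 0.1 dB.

H(0) = 10 / (1·20·200) = 0.0025
20 log₁₀(0.0025) ≈ -52.04 dB

-52.0 dB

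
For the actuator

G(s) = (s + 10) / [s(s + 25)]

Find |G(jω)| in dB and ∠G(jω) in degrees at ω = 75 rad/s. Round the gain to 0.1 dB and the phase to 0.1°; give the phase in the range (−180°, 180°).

-37.9 dB, -79.2°

At s = jω = j75:
zero (s+10): 10 + j75 → |·| = √(10²+75²) = √5725 ≈ 75.664, ∠ = arctan(75/10) ≈ 82.41°
pole (s+25): 25 + j75 → |·| = √(25²+75²) = √6250 ≈ 79.057, ∠ = arctan(75/25) ≈ 71.57°
pole at origin: |s| = 75, ∠ = 90.00° (in denominator)
|G| = 1 · 75.664 / 5929.3 ≈ 0.012761
Gain = 20 log₁₀(0.012761) ≈ -37.88 dB
∠G = 82.41° − 161.57° = -79.16°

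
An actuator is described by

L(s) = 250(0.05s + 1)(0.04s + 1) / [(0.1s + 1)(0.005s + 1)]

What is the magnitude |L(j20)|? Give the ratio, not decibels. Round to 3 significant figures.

At ω = 20 rad/s:
zero (1 + j20·0.05) = 1 + j1 → |·| ≈ 1.4142, ∠ ≈ 45.00°
zero (1 + j20·0.04) = 1 + j0.8 → |·| ≈ 1.2806, ∠ ≈ 38.66°
pole (1 + j20·0.1) = 1 + j2 → |·| ≈ 2.2361, ∠ ≈ 63.43°
pole (1 + j20·0.005) = 1 + j0.1 → |·| ≈ 1.005, ∠ ≈ 5.71°
|L| = 250 · 1.4142 · 1.2806 / (2.2361 · 1.005) ≈ 201.47

201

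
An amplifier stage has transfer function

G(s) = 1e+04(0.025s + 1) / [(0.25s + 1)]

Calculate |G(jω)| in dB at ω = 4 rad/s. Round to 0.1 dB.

At ω = 4 rad/s:
zero (1 + j4·0.025) = 1 + j0.1 → |·| ≈ 1.005, ∠ ≈ 5.71°
pole (1 + j4·0.25) = 1 + j1 → |·| ≈ 1.4142, ∠ ≈ 45.00°
|G| = 1e+04 · 1.005 / (1.4142) ≈ 7106.5
Gain = 20 log₁₀(7106.5) ≈ 77.03 dB

77.0 dB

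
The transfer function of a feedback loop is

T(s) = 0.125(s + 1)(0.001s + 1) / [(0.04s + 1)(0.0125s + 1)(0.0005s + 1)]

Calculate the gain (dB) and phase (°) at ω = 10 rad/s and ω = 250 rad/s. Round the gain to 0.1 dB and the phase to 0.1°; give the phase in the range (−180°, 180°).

At ω = 10 rad/s:
zero (1 + j10·1) = 1 + j10 → |·| ≈ 10.05, ∠ ≈ 84.29°
zero (1 + j10·0.001) = 1 + j0.01 → |·| ≈ 1, ∠ ≈ 0.57°
pole (1 + j10·0.04) = 1 + j0.4 → |·| ≈ 1.077, ∠ ≈ 21.80°
pole (1 + j10·0.0125) = 1 + j0.125 → |·| ≈ 1.0078, ∠ ≈ 7.13°
pole (1 + j10·0.0005) = 1 + j0.005 → |·| ≈ 1, ∠ ≈ 0.29°
|T| = 0.125 · 10.05 · 1 / (1.077 · 1.0078 · 1) ≈ 1.1574
Gain = 20 log₁₀(1.1574) ≈ 1.27 dB
∠T = (84.29° + 0.57°) − (21.80° + 7.13° + 0.29°) = 55.64°

At ω = 250 rad/s:
zero (1 + j250·1) = 1 + j250 → |·| ≈ 250, ∠ ≈ 89.77°
zero (1 + j250·0.001) = 1 + j0.25 → |·| ≈ 1.0308, ∠ ≈ 14.04°
pole (1 + j250·0.04) = 1 + j10 → |·| ≈ 10.05, ∠ ≈ 84.29°
pole (1 + j250·0.0125) = 1 + j3.125 → |·| ≈ 3.2811, ∠ ≈ 72.26°
pole (1 + j250·0.0005) = 1 + j0.125 → |·| ≈ 1.0078, ∠ ≈ 7.13°
|T| = 0.125 · 250 · 1.0308 / (10.05 · 3.2811 · 1.0078) ≈ 0.96931
Gain = 20 log₁₀(0.96931) ≈ -0.27 dB
∠T = (89.77° + 14.04°) − (84.29° + 72.26° + 7.13°) = -59.87°

ω = 10: 1.3 dB, 55.6°; ω = 250: -0.3 dB, -59.9°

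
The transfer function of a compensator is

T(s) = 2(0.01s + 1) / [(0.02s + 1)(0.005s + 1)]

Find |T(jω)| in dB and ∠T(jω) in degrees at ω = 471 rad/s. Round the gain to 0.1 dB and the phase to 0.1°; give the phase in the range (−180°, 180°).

At ω = 471 rad/s:
zero (1 + j471·0.01) = 1 + j4.71 → |·| ≈ 4.815, ∠ ≈ 78.01°
pole (1 + j471·0.02) = 1 + j9.42 → |·| ≈ 9.4729, ∠ ≈ 83.94°
pole (1 + j471·0.005) = 1 + j2.355 → |·| ≈ 2.5585, ∠ ≈ 66.99°
|T| = 2 · 4.815 / (9.4729 · 2.5585) ≈ 0.39734
Gain = 20 log₁₀(0.39734) ≈ -8.02 dB
∠T = (78.01°) − (83.94° + 66.99°) = -72.92°

-8.0 dB, -72.9°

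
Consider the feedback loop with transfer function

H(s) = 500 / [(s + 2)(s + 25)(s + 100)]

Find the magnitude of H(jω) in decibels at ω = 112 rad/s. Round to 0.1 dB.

-71.7 dB

At s = jω = j112:
pole (s+2): 2 + j112 → |·| = √(2²+112²) = √12548 ≈ 112.02, ∠ = arctan(112/2) ≈ 88.98°
pole (s+25): 25 + j112 → |·| = √(25²+112²) = √13169 ≈ 114.76, ∠ = arctan(112/25) ≈ 77.42°
pole (s+100): 100 + j112 → |·| = √(100²+112²) = √22544 ≈ 150.15, ∠ = arctan(112/100) ≈ 48.24°
|H| = 500 / 1.9302e+06 ≈ 0.00025904
Gain = 20 log₁₀(0.00025904) ≈ -71.73 dB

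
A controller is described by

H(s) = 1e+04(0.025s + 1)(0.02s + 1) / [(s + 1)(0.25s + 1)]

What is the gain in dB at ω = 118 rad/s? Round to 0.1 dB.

27.2 dB

At ω = 118 rad/s:
zero (1 + j118·0.025) = 1 + j2.95 → |·| ≈ 3.1149, ∠ ≈ 71.27°
zero (1 + j118·0.02) = 1 + j2.36 → |·| ≈ 2.5631, ∠ ≈ 67.04°
pole (1 + j118·1) = 1 + j118 → |·| ≈ 118, ∠ ≈ 89.51°
pole (1 + j118·0.25) = 1 + j29.5 → |·| ≈ 29.517, ∠ ≈ 88.06°
|H| = 1e+04 · 3.1149 · 2.5631 / (118 · 29.517) ≈ 22.922
Gain = 20 log₁₀(22.922) ≈ 27.21 dB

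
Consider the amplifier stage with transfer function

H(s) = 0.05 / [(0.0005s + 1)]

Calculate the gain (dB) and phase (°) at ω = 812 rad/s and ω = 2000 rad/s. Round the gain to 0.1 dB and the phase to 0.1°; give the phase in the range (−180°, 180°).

ω = 812: -26.7 dB, -22.1°; ω = 2000: -29.0 dB, -45.0°

At ω = 812 rad/s:
pole (1 + j812·0.0005) = 1 + j0.406 → |·| ≈ 1.0793, ∠ ≈ 22.10°
|H| = 0.05 · 1 / (1.0793) ≈ 0.046326
Gain = 20 log₁₀(0.046326) ≈ -26.68 dB
∠H = (0°) − (22.10°) = -22.10°

At ω = 2000 rad/s:
pole (1 + j2000·0.0005) = 1 + j1 → |·| ≈ 1.4142, ∠ ≈ 45.00°
|H| = 0.05 · 1 / (1.4142) ≈ 0.035356
Gain = 20 log₁₀(0.035356) ≈ -29.03 dB
∠H = (0°) − (45.00°) = -45.00°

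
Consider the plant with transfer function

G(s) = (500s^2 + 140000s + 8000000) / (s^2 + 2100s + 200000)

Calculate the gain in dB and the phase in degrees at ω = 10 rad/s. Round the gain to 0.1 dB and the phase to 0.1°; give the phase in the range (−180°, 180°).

Substitute s = j10:
Numerator: 500(j10)^2 + 140000(j10) + 8000000 = 7950000 + j1400000
Denominator: (j10)^2 + 2100(j10) + 200000 = 199900 + j21000
|N| = √(7950000² + 1400000²) ≈ 8.0723e+06, ∠N ≈ 9.99°
|D| = √(199900² + 21000²) ≈ 2.01e+05, ∠D ≈ 6.00°
|G| = 8.0723e+06 / 2.01e+05 ≈ 40.161
Gain = 20 log₁₀(40.161) ≈ 32.08 dB
∠G = 9.99° − 6.00° = 3.99°

32.1 dB, 4.0°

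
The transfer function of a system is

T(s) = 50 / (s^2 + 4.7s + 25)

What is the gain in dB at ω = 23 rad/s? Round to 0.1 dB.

-20.3 dB

At s = jω = j23:
quadratic: (j23)² + 4.7·j23 + 25 = -504 + j108.1 → |·| ≈ 515.46, ∠ ≈ 167.89°
|T| = 50 / 515.46 ≈ 0.097001
Gain = 20 log₁₀(0.097001) ≈ -20.26 dB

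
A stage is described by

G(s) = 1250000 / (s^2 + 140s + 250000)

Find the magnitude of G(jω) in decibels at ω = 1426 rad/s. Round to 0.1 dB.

-3.1 dB

At s = jω = j1426:
quadratic: (j1426)² + 140·j1426 + 250000 = -1783476 + j199640 → |·| ≈ 1.7946e+06, ∠ ≈ 173.61°
|G| = 1250000 / 1.7946e+06 ≈ 0.69653
Gain = 20 log₁₀(0.69653) ≈ -3.14 dB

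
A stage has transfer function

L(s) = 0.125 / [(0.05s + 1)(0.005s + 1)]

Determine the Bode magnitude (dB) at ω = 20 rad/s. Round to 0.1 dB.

At ω = 20 rad/s:
pole (1 + j20·0.05) = 1 + j1 → |·| ≈ 1.4142, ∠ ≈ 45.00°
pole (1 + j20·0.005) = 1 + j0.1 → |·| ≈ 1.005, ∠ ≈ 5.71°
|L| = 0.125 · 1 / (1.4142 · 1.005) ≈ 0.087949
Gain = 20 log₁₀(0.087949) ≈ -21.12 dB

-21.1 dB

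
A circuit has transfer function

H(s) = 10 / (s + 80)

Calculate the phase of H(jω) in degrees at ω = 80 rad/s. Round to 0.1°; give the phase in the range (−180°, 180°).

Substitute s = j80:
Numerator: 10 = 10 + j0
Denominator: (j80) + 80 = 80 + j80
|N| = √(10² + 0²) ≈ 10, ∠N ≈ 0.00°
|D| = √(80² + 80²) ≈ 113.14, ∠D ≈ 45.00°
∠H = 0.00° − 45.00° = -45.00°

-45.0°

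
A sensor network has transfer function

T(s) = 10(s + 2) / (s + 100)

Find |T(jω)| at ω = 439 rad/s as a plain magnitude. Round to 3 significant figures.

9.75

At s = jω = j439:
zero (s+2): 2 + j439 → |·| = √(2²+439²) = √192725 ≈ 439, ∠ = arctan(439/2) ≈ 89.74°
pole (s+100): 100 + j439 → |·| = √(100²+439²) = √202721 ≈ 450.25, ∠ = arctan(439/100) ≈ 77.17°
|T| = 10 · 439 / 450.25 ≈ 9.7501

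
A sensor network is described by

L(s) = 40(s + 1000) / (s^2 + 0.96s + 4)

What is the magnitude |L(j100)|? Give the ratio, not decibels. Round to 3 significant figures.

4.02

At s = jω = j100:
zero (s+1000): 1000 + j100 → |·| = √(1000²+100²) = √1010000 ≈ 1005, ∠ = arctan(100/1000) ≈ 5.71°
quadratic: (j100)² + 0.96·j100 + 4 = -9996 + j96 → |·| ≈ 9996.5, ∠ ≈ 179.45°
|L| = 40 · 1005 / 9996.5 ≈ 4.0214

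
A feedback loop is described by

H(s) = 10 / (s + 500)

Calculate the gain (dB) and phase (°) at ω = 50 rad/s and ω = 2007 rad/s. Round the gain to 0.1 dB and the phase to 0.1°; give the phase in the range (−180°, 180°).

ω = 50: -34.0 dB, -5.7°; ω = 2007: -46.3 dB, -76.0°

At s = jω = j50:
pole (s+500): 500 + j50 → |·| = √(500²+50²) = √252500 ≈ 502.49, ∠ = arctan(50/500) ≈ 5.71°
|H| = 10 / 502.49 ≈ 0.019901
Gain = 20 log₁₀(0.019901) ≈ -34.02 dB
∠H = 0.00° − 5.71° = -5.71°

At s = jω = j2007:
pole (s+500): 500 + j2007 → |·| = √(500²+2007²) = √4278049 ≈ 2068.3, ∠ = arctan(2007/500) ≈ 76.01°
|H| = 10 / 2068.3 ≈ 0.0048349
Gain = 20 log₁₀(0.0048349) ≈ -46.31 dB
∠H = 0.00° − 76.01° = -76.01°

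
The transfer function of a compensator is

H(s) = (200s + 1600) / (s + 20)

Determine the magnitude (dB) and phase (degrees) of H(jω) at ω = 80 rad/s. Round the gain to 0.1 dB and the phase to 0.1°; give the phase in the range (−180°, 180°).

Substitute s = j80:
Numerator: 200(j80) + 1600 = 1600 + j16000
Denominator: (j80) + 20 = 20 + j80
|N| = √(1600² + 16000²) ≈ 16080, ∠N ≈ 84.29°
|D| = √(20² + 80²) ≈ 82.462, ∠D ≈ 75.96°
|H| = 16080 / 82.462 ≈ 195
Gain = 20 log₁₀(195) ≈ 45.80 dB
∠H = 84.29° − 75.96° = 8.33°

45.8 dB, 8.3°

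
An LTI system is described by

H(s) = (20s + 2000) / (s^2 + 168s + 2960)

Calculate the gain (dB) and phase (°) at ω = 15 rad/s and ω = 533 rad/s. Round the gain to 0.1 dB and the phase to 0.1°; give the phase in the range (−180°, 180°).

Substitute s = j15:
Numerator: 20(j15) + 2000 = 2000 + j300
Denominator: (j15)^2 + 168(j15) + 2960 = 2735 + j2520
|N| = √(2000² + 300²) ≈ 2022.4, ∠N ≈ 8.53°
|D| = √(2735² + 2520²) ≈ 3719, ∠D ≈ 42.66°
|H| = 2022.4 / 3719 ≈ 0.5438
Gain = 20 log₁₀(0.5438) ≈ -5.29 dB
∠H = 8.53° − 42.66° = -34.13°

Substitute s = j533:
Numerator: 20(j533) + 2000 = 2000 + j10660
Denominator: (j533)^2 + 168(j533) + 2960 = -281129 + j89544
|N| = √(2000² + 10660²) ≈ 10846, ∠N ≈ 79.37°
|D| = √(281129² + 89544²) ≈ 2.9505e+05, ∠D ≈ 162.33°
|H| = 10846 / 2.9505e+05 ≈ 0.03676
Gain = 20 log₁₀(0.03676) ≈ -28.69 dB
∠H = 79.37° − 162.33° = -82.96°

ω = 15: -5.3 dB, -34.1°; ω = 533: -28.7 dB, -83.0°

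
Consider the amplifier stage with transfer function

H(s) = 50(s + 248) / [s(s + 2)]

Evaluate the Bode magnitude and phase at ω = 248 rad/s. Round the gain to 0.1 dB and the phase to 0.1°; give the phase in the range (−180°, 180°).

-10.9 dB, -134.5°

At s = jω = j248:
zero (s+248): 248 + j248 → |·| = √(248²+248²) = √123008 ≈ 350.72, ∠ = arctan(248/248) ≈ 45.00°
pole (s+2): 2 + j248 → |·| = √(2²+248²) = √61508 ≈ 248.01, ∠ = arctan(248/2) ≈ 89.54°
pole at origin: |s| = 248, ∠ = 90.00° (in denominator)
|H| = 50 · 350.72 / 61506 ≈ 0.28511
Gain = 20 log₁₀(0.28511) ≈ -10.90 dB
∠H = 45.00° − 179.54° = -134.54°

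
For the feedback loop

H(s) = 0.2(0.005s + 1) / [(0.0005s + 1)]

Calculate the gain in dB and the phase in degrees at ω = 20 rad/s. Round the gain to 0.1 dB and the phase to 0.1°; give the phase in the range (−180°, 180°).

-13.9 dB, 5.1°

At ω = 20 rad/s:
zero (1 + j20·0.005) = 1 + j0.1 → |·| ≈ 1.005, ∠ ≈ 5.71°
pole (1 + j20·0.0005) = 1 + j0.01 → |·| ≈ 1, ∠ ≈ 0.57°
|H| = 0.2 · 1.005 / (1) ≈ 0.201
Gain = 20 log₁₀(0.201) ≈ -13.94 dB
∠H = (5.71°) − (0.57°) = 5.14°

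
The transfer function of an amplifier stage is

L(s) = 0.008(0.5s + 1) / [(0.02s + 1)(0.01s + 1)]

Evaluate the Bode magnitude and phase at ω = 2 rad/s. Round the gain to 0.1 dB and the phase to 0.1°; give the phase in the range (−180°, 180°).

-38.9 dB, 41.6°

At ω = 2 rad/s:
zero (1 + j2·0.5) = 1 + j1 → |·| ≈ 1.4142, ∠ ≈ 45.00°
pole (1 + j2·0.02) = 1 + j0.04 → |·| ≈ 1.0008, ∠ ≈ 2.29°
pole (1 + j2·0.01) = 1 + j0.02 → |·| ≈ 1.0002, ∠ ≈ 1.15°
|L| = 0.008 · 1.4142 / (1.0008 · 1.0002) ≈ 0.011302
Gain = 20 log₁₀(0.011302) ≈ -38.94 dB
∠L = (45.00°) − (2.29° + 1.15°) = 41.56°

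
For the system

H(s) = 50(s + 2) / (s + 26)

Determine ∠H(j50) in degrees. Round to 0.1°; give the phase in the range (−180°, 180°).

25.2°

At s = jω = j50:
zero (s+2): 2 + j50 → |·| = √(2²+50²) = √2504 ≈ 50.04, ∠ = arctan(50/2) ≈ 87.71°
pole (s+26): 26 + j50 → |·| = √(26²+50²) = √3176 ≈ 56.356, ∠ = arctan(50/26) ≈ 62.53°
∠H = 87.71° − 62.53° = 25.18°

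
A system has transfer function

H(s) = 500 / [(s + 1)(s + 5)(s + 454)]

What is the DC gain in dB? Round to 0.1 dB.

-13.1 dB

H(0) = 500 / (1·5·454) ≈ 0.22026
20 log₁₀(0.22026) ≈ -13.14 dB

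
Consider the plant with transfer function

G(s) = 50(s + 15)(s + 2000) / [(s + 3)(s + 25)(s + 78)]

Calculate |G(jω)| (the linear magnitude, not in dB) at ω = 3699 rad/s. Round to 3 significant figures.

0.0154

At s = jω = j3699:
zero (s+15): 15 + j3699 → |·| = √(15²+3699²) = √13682826 ≈ 3699, ∠ = arctan(3699/15) ≈ 89.77°
zero (s+2000): 2000 + j3699 → |·| = √(2000²+3699²) = √17682601 ≈ 4205.1, ∠ = arctan(3699/2000) ≈ 61.60°
pole (s+3): 3 + j3699 → |·| = √(3²+3699²) = √13682610 ≈ 3699, ∠ = arctan(3699/3) ≈ 89.95°
pole (s+25): 25 + j3699 → |·| = √(25²+3699²) = √13683226 ≈ 3699.1, ∠ = arctan(3699/25) ≈ 89.61°
pole (s+78): 78 + j3699 → |·| = √(78²+3699²) = √13688685 ≈ 3699.8, ∠ = arctan(3699/78) ≈ 88.79°
|G| = 50 · 1.5555e+07 / 5.0624e+10 ≈ 0.015363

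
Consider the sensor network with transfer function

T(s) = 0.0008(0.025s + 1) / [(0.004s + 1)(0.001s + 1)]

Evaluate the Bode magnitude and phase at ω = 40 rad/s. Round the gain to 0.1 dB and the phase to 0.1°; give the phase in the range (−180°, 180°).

At ω = 40 rad/s:
zero (1 + j40·0.025) = 1 + j1 → |·| ≈ 1.4142, ∠ ≈ 45.00°
pole (1 + j40·0.004) = 1 + j0.16 → |·| ≈ 1.0127, ∠ ≈ 9.09°
pole (1 + j40·0.001) = 1 + j0.04 → |·| ≈ 1.0008, ∠ ≈ 2.29°
|T| = 0.0008 · 1.4142 / (1.0127 · 1.0008) ≈ 0.0011163
Gain = 20 log₁₀(0.0011163) ≈ -59.04 dB
∠T = (45.00°) − (9.09° + 2.29°) = 33.62°

-59.0 dB, 33.6°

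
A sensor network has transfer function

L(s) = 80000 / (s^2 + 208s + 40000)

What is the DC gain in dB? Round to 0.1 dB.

L(0) = 80000 / 40000 = 2
20 log₁₀(2) ≈ 6.02 dB

6.0 dB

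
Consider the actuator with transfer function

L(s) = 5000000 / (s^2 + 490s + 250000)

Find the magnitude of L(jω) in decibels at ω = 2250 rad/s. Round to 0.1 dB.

At s = jω = j2250:
quadratic: (j2250)² + 490·j2250 + 250000 = -4812500 + j1102500 → |·| ≈ 4.9372e+06, ∠ ≈ 167.10°
|L| = 5000000 / 4.9372e+06 ≈ 1.0127
Gain = 20 log₁₀(1.0127) ≈ 0.11 dB

0.1 dB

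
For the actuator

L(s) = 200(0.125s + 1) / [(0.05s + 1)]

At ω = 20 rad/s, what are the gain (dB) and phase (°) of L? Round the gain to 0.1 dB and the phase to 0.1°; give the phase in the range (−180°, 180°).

At ω = 20 rad/s:
zero (1 + j20·0.125) = 1 + j2.5 → |·| ≈ 2.6926, ∠ ≈ 68.20°
pole (1 + j20·0.05) = 1 + j1 → |·| ≈ 1.4142, ∠ ≈ 45.00°
|L| = 200 · 2.6926 / (1.4142) ≈ 380.79
Gain = 20 log₁₀(380.79) ≈ 51.61 dB
∠L = (68.20°) − (45.00°) = 23.20°

51.6 dB, 23.2°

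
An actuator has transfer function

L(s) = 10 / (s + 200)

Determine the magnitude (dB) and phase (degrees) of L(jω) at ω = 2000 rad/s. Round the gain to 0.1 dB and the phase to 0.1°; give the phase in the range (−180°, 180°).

At s = jω = j2000:
pole (s+200): 200 + j2000 → |·| = √(200²+2000²) = √4040000 ≈ 2010, ∠ = arctan(2000/200) ≈ 84.29°
|L| = 10 / 2010 ≈ 0.0049751
Gain = 20 log₁₀(0.0049751) ≈ -46.06 dB
∠L = 0.00° − 84.29° = -84.29°

-46.1 dB, -84.3°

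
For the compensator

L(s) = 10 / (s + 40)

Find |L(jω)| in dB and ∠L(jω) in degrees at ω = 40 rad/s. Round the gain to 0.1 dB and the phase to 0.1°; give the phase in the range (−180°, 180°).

Substitute s = j40:
Numerator: 10 = 10 + j0
Denominator: (j40) + 40 = 40 + j40
|N| = √(10² + 0²) ≈ 10, ∠N ≈ 0.00°
|D| = √(40² + 40²) ≈ 56.569, ∠D ≈ 45.00°
|L| = 10 / 56.569 ≈ 0.17678
Gain = 20 log₁₀(0.17678) ≈ -15.05 dB
∠L = 0.00° − 45.00° = -45.00°

-15.1 dB, -45.0°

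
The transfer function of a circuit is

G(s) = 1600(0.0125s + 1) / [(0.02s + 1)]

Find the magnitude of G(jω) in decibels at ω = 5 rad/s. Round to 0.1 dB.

64.1 dB

At ω = 5 rad/s:
zero (1 + j5·0.0125) = 1 + j0.0625 → |·| ≈ 1.002, ∠ ≈ 3.58°
pole (1 + j5·0.02) = 1 + j0.1 → |·| ≈ 1.005, ∠ ≈ 5.71°
|G| = 1600 · 1.002 / (1.005) ≈ 1595.2
Gain = 20 log₁₀(1595.2) ≈ 64.06 dB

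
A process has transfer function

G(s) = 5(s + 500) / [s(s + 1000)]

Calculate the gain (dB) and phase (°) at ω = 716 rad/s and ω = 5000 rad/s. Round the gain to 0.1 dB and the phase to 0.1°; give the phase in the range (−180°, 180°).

ω = 716: -46.1 dB, -70.5°; ω = 5000: -60.1 dB, -84.4°

At s = jω = j716:
zero (s+500): 500 + j716 → |·| = √(500²+716²) = √762656 ≈ 873.3, ∠ = arctan(716/500) ≈ 55.07°
pole (s+1000): 1000 + j716 → |·| = √(1000²+716²) = √1512656 ≈ 1229.9, ∠ = arctan(716/1000) ≈ 35.60°
pole at origin: |s| = 716, ∠ = 90.00° (in denominator)
|G| = 5 · 873.3 / 8.8061e+05 ≈ 0.0049585
Gain = 20 log₁₀(0.0049585) ≈ -46.09 dB
∠G = 55.07° − 125.60° = -70.53°

At s = jω = j5000:
zero (s+500): 500 + j5000 → |·| = √(500²+5000²) = √25250000 ≈ 5024.9, ∠ = arctan(5000/500) ≈ 84.29°
pole (s+1000): 1000 + j5000 → |·| = √(1000²+5000²) = √26000000 ≈ 5099, ∠ = arctan(5000/1000) ≈ 78.69°
pole at origin: |s| = 5000, ∠ = 90.00° (in denominator)
|G| = 5 · 5024.9 / 2.5495e+07 ≈ 0.00098547
Gain = 20 log₁₀(0.00098547) ≈ -60.13 dB
∠G = 84.29° − 168.69° = -84.40°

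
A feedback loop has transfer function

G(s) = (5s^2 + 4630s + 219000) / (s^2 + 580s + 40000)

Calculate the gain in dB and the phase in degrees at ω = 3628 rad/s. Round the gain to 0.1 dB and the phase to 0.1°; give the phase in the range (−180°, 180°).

Substitute s = j3628:
Numerator: 5(j3628)^2 + 4630(j3628) + 219000 = -65592920 + j16797640
Denominator: (j3628)^2 + 580(j3628) + 40000 = -13122384 + j2104240
|N| = √(65592920² + 16797640²) ≈ 6.771e+07, ∠N ≈ 165.64°
|D| = √(13122384² + 2104240²) ≈ 1.329e+07, ∠D ≈ 170.89°
|G| = 6.771e+07 / 1.329e+07 ≈ 5.0948
Gain = 20 log₁₀(5.0948) ≈ 14.14 dB
∠G = 165.64° − 170.89° = -5.25°

14.1 dB, -5.3°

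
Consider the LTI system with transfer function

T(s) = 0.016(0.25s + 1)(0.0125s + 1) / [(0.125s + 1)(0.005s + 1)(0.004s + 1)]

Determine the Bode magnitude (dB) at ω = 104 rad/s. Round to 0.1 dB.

At ω = 104 rad/s:
zero (1 + j104·0.25) = 1 + j26 → |·| ≈ 26.019, ∠ ≈ 87.80°
zero (1 + j104·0.0125) = 1 + j1.3 → |·| ≈ 1.6401, ∠ ≈ 52.43°
pole (1 + j104·0.125) = 1 + j13 → |·| ≈ 13.038, ∠ ≈ 85.60°
pole (1 + j104·0.005) = 1 + j0.52 → |·| ≈ 1.1271, ∠ ≈ 27.47°
pole (1 + j104·0.004) = 1 + j0.416 → |·| ≈ 1.0831, ∠ ≈ 22.59°
|T| = 0.016 · 26.019 · 1.6401 / (13.038 · 1.1271 · 1.0831) ≈ 0.042898
Gain = 20 log₁₀(0.042898) ≈ -27.35 dB

-27.4 dB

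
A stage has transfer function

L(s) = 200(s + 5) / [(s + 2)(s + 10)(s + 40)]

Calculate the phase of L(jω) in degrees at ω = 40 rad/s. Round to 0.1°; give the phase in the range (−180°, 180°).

At s = jω = j40:
zero (s+5): 5 + j40 → |·| = √(5²+40²) = √1625 ≈ 40.311, ∠ = arctan(40/5) ≈ 82.87°
pole (s+2): 2 + j40 → |·| = √(2²+40²) = √1604 ≈ 40.05, ∠ = arctan(40/2) ≈ 87.14°
pole (s+10): 10 + j40 → |·| = √(10²+40²) = √1700 ≈ 41.231, ∠ = arctan(40/10) ≈ 75.96°
pole (s+40): 40 + j40 → |·| = √(40²+40²) = √3200 ≈ 56.569, ∠ = arctan(40/40) ≈ 45.00°
∠L = 82.87° − 208.10° = -125.23°

-125.2°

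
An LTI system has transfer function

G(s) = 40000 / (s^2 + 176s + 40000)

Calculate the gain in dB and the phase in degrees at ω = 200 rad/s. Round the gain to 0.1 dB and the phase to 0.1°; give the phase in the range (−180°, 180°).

At s = jω = j200:
quadratic: (j200)² + 176·j200 + 40000 = 0 + j35200 → |·| ≈ 35200, ∠ ≈ 90.00°
|G| = 40000 / 35200 ≈ 1.1364
Gain = 20 log₁₀(1.1364) ≈ 1.11 dB
∠G = 0.00° − 90.00° = -90.00°

1.1 dB, -90.0°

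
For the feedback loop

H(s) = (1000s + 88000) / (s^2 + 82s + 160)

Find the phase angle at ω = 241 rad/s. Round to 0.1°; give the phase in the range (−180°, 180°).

Substitute s = j241:
Numerator: 1000(j241) + 88000 = 88000 + j241000
Denominator: (j241)^2 + 82(j241) + 160 = -57921 + j19762
|N| = √(88000² + 241000²) ≈ 2.5656e+05, ∠N ≈ 69.94°
|D| = √(57921² + 19762²) ≈ 61200, ∠D ≈ 161.16°
∠H = 69.94° − 161.16° = -91.22°

-91.2°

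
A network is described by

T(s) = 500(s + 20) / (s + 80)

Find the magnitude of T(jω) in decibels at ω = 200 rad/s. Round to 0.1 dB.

At s = jω = j200:
zero (s+20): 20 + j200 → |·| = √(20²+200²) = √40400 ≈ 201, ∠ = arctan(200/20) ≈ 84.29°
pole (s+80): 80 + j200 → |·| = √(80²+200²) = √46400 ≈ 215.41, ∠ = arctan(200/80) ≈ 68.20°
|T| = 500 · 201 / 215.41 ≈ 466.55
Gain = 20 log₁₀(466.55) ≈ 53.38 dB

53.4 dB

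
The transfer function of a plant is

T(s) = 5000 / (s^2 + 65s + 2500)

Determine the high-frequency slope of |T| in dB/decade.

Each pole contributes −20 dB/decade at high frequency; each zero contributes +20 dB/decade.
Net: 0 zero(s) − 2 pole(s) → -40 dB/decade.

-40 dB/decade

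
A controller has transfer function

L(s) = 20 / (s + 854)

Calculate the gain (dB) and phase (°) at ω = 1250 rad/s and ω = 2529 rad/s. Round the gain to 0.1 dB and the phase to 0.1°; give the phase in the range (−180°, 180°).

ω = 1250: -37.6 dB, -55.7°; ω = 2529: -42.5 dB, -71.3°

Substitute s = j1250:
Numerator: 20 = 20 + j0
Denominator: (j1250) + 854 = 854 + j1250
|N| = √(20² + 0²) ≈ 20, ∠N ≈ 0.00°
|D| = √(854² + 1250²) ≈ 1513.9, ∠D ≈ 55.66°
|L| = 20 / 1513.9 ≈ 0.013211
Gain = 20 log₁₀(0.013211) ≈ -37.58 dB
∠L = 0.00° − 55.66° = -55.66°

Substitute s = j2529:
Numerator: 20 = 20 + j0
Denominator: (j2529) + 854 = 854 + j2529
|N| = √(20² + 0²) ≈ 20, ∠N ≈ 0.00°
|D| = √(854² + 2529²) ≈ 2669.3, ∠D ≈ 71.34°
|L| = 20 / 2669.3 ≈ 0.0074926
Gain = 20 log₁₀(0.0074926) ≈ -42.51 dB
∠L = 0.00° − 71.34° = -71.34°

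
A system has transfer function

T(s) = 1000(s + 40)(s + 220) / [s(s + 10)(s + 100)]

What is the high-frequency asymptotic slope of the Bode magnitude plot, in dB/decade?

Each pole contributes −20 dB/decade at high frequency; each zero contributes +20 dB/decade.
Net: 2 zero(s) − 3 pole(s) → -20 dB/decade.

-20 dB/decade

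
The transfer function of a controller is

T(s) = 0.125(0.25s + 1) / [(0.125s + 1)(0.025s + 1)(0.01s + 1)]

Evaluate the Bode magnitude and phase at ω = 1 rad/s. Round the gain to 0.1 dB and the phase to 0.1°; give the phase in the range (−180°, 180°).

At ω = 1 rad/s:
zero (1 + j1·0.25) = 1 + j0.25 → |·| ≈ 1.0308, ∠ ≈ 14.04°
pole (1 + j1·0.125) = 1 + j0.125 → |·| ≈ 1.0078, ∠ ≈ 7.13°
pole (1 + j1·0.025) = 1 + j0.025 → |·| ≈ 1.0003, ∠ ≈ 1.43°
pole (1 + j1·0.01) = 1 + j0.01 → |·| ≈ 1, ∠ ≈ 0.57°
|T| = 0.125 · 1.0308 / (1.0078 · 1.0003 · 1) ≈ 0.12781
Gain = 20 log₁₀(0.12781) ≈ -17.87 dB
∠T = (14.04°) − (7.13° + 1.43° + 0.57°) = 4.91°

-17.9 dB, 4.9°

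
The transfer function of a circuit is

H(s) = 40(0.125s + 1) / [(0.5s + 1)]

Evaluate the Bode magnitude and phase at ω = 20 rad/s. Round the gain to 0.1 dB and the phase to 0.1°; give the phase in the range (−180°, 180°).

20.6 dB, -16.1°

At ω = 20 rad/s:
zero (1 + j20·0.125) = 1 + j2.5 → |·| ≈ 2.6926, ∠ ≈ 68.20°
pole (1 + j20·0.5) = 1 + j10 → |·| ≈ 10.05, ∠ ≈ 84.29°
|H| = 40 · 2.6926 / (10.05) ≈ 10.717
Gain = 20 log₁₀(10.717) ≈ 20.60 dB
∠H = (68.20°) − (84.29°) = -16.09°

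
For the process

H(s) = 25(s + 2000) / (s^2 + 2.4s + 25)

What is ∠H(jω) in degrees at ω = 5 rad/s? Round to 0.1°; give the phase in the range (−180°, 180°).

At s = jω = j5:
zero (s+2000): 2000 + j5 → |·| = √(2000²+5²) = √4000025 ≈ 2000, ∠ = arctan(5/2000) ≈ 0.14°
quadratic: (j5)² + 2.4·j5 + 25 = 0 + j12 → |·| ≈ 12, ∠ ≈ 90.00°
∠H = 0.14° − 90.00° = -89.86°

-89.9°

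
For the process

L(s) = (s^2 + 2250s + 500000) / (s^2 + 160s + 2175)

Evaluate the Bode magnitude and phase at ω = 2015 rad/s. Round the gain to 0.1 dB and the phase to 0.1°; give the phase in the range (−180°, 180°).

Substitute s = j2015:
Numerator: (j2015)^2 + 2250(j2015) + 500000 = -3560225 + j4533750
Denominator: (j2015)^2 + 160(j2015) + 2175 = -4058050 + j322400
|N| = √(3560225² + 4533750²) ≈ 5.7646e+06, ∠N ≈ 128.14°
|D| = √(4058050² + 322400²) ≈ 4.0708e+06, ∠D ≈ 175.46°
|L| = 5.7646e+06 / 4.0708e+06 ≈ 1.4161
Gain = 20 log₁₀(1.4161) ≈ 3.02 dB
∠L = 128.14° − 175.46° = -47.32°

3.0 dB, -47.3°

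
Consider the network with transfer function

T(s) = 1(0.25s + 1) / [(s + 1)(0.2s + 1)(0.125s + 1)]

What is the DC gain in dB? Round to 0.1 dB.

T(0) = 1 · 1 / 1 = 1
20 log₁₀(1) ≈ 0.00 dB

0.0 dB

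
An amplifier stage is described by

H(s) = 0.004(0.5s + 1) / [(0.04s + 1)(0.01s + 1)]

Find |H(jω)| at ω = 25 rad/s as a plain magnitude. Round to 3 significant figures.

At ω = 25 rad/s:
zero (1 + j25·0.5) = 1 + j12.5 → |·| ≈ 12.54, ∠ ≈ 85.43°
pole (1 + j25·0.04) = 1 + j1 → |·| ≈ 1.4142, ∠ ≈ 45.00°
pole (1 + j25·0.01) = 1 + j0.25 → |·| ≈ 1.0308, ∠ ≈ 14.04°
|H| = 0.004 · 12.54 / (1.4142 · 1.0308) ≈ 0.034409

0.0344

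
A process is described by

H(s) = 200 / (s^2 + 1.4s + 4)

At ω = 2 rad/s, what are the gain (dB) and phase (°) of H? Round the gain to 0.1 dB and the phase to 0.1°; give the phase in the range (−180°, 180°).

37.1 dB, -90.0°

At s = jω = j2:
quadratic: (j2)² + 1.4·j2 + 4 = 0 + j2.8 → |·| ≈ 2.8, ∠ ≈ 90.00°
|H| = 200 / 2.8 ≈ 71.429
Gain = 20 log₁₀(71.429) ≈ 37.08 dB
∠H = 0.00° − 90.00° = -90.00°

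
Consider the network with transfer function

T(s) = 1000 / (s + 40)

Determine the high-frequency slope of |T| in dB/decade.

Each pole contributes −20 dB/decade at high frequency; each zero contributes +20 dB/decade.
Net: 0 zero(s) − 1 pole(s) → -20 dB/decade.

-20 dB/decade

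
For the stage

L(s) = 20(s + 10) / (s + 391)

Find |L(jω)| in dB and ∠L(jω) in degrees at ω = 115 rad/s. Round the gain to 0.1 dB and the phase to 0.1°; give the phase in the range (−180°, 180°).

15.1 dB, 68.6°

At s = jω = j115:
zero (s+10): 10 + j115 → |·| = √(10²+115²) = √13325 ≈ 115.43, ∠ = arctan(115/10) ≈ 85.03°
pole (s+391): 391 + j115 → |·| = √(391²+115²) = √166106 ≈ 407.56, ∠ = arctan(115/391) ≈ 16.39°
|L| = 20 · 115.43 / 407.56 ≈ 5.6644
Gain = 20 log₁₀(5.6644) ≈ 15.06 dB
∠L = 85.03° − 16.39° = 68.64°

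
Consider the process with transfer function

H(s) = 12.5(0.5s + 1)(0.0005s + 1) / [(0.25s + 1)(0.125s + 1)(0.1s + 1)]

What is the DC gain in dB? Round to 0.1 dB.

H(0) = 12.5 · 1 / 1 = 12.5
20 log₁₀(12.5) ≈ 21.94 dB

21.9 dB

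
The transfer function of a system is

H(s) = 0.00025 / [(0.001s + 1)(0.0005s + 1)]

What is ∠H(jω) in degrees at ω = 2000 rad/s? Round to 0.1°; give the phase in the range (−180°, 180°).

At ω = 2000 rad/s:
pole (1 + j2000·0.001) = 1 + j2 → |·| ≈ 2.2361, ∠ ≈ 63.43°
pole (1 + j2000·0.0005) = 1 + j1 → |·| ≈ 1.4142, ∠ ≈ 45.00°
∠H = (0°) − (63.43° + 45.00°) = -108.43°

-108.4°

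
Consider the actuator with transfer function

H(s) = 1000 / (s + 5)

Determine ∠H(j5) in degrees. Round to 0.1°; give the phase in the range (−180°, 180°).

At s = jω = j5:
pole (s+5): 5 + j5 → |·| = √(5²+5²) = √50 ≈ 7.0711, ∠ = arctan(5/5) ≈ 45.00°
∠H = 0.00° − 45.00° = -45.00°

-45.0°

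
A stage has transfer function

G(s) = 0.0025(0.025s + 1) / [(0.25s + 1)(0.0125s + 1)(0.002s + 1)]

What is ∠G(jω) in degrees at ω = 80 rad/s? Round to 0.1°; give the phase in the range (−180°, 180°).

At ω = 80 rad/s:
zero (1 + j80·0.025) = 1 + j2 → |·| ≈ 2.2361, ∠ ≈ 63.43°
pole (1 + j80·0.25) = 1 + j20 → |·| ≈ 20.025, ∠ ≈ 87.14°
pole (1 + j80·0.0125) = 1 + j1 → |·| ≈ 1.4142, ∠ ≈ 45.00°
pole (1 + j80·0.002) = 1 + j0.16 → |·| ≈ 1.0127, ∠ ≈ 9.09°
∠G = (63.43°) − (87.14° + 45.00° + 9.09°) = -77.80°

-77.8°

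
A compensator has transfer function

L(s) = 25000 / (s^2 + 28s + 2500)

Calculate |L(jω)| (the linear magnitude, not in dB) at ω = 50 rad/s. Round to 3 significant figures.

At s = jω = j50:
quadratic: (j50)² + 28·j50 + 2500 = 0 + j1400 → |·| ≈ 1400, ∠ ≈ 90.00°
|L| = 25000 / 1400 ≈ 17.857

17.9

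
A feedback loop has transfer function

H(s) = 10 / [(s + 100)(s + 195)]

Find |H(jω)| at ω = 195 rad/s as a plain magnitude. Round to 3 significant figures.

At s = jω = j195:
pole (s+100): 100 + j195 → |·| = √(100²+195²) = √48025 ≈ 219.15, ∠ = arctan(195/100) ≈ 62.85°
pole (s+195): 195 + j195 → |·| = √(195²+195²) = √76050 ≈ 275.77, ∠ = arctan(195/195) ≈ 45.00°
|H| = 10 / 60435 ≈ 0.00016547

0.000165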